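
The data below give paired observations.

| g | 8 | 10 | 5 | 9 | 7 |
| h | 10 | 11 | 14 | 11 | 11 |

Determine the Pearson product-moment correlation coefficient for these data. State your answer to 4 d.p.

-0.7370

n = 5, Σg = 39, Σh = 57, Σg² = 319, Σh² = 659, Σgh = 436
nΣgh − ΣgΣh = 2180 − 2223 = -43
nΣg² − (Σg)² = 1595 − 1521 = 74; nΣh² − (Σh)² = 3295 − 3249 = 46
r = -43 / √(74 × 46) = -43 / 58.3438 ≈ -0.7370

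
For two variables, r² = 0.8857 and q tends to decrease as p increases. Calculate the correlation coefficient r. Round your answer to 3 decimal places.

|r| = √0.8857 = 0.941
The association is negative, so r = −0.941.

-0.941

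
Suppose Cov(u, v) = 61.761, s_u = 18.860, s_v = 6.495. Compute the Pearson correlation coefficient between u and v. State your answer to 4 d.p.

0.5042

r = Cov(u,v) / (s_u · s_v) = 61.761 / (18.860 × 6.495)
  = 61.761 / 122.4957 ≈ 0.5042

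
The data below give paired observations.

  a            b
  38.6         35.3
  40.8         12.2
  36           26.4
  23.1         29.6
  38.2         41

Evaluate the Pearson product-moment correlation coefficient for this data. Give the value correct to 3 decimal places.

-0.150

n = 5, Σa = 176.7, Σb = 144.5, Σa² = 6443.45, Σb² = 4649.05, Σab = 5060.7
nΣab − ΣaΣb = 25303.5 − 25533.15 = -229.65
nΣa² − (Σa)² = 32217.25 − 31222.89 = 994.36; nΣb² − (Σb)² = 23245.25 − 20880.25 = 2365
r = -229.65 / √(994.36 × 2365) = -229.65 / 1533.5128 ≈ -0.150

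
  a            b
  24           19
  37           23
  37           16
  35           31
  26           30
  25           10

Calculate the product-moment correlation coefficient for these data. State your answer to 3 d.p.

0.226

n = 6, Σa = 184, Σb = 129, Σa² = 5840, Σb² = 3107, Σab = 4014
nΣab − ΣaΣb = 24084 − 23736 = 348
nΣa² − (Σa)² = 35040 − 33856 = 1184; nΣb² − (Σb)² = 18642 − 16641 = 2001
r = 348 / √(1184 × 2001) = 348 / 1539.2154 ≈ 0.226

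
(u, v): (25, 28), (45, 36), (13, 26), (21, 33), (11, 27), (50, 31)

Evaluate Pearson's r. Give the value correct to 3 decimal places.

n = 6, Σu = 165, Σv = 181, Σu² = 5881, Σv² = 5535, Σuv = 5198
nΣuv − ΣuΣv = 31188 − 29865 = 1323
nΣu² − (Σu)² = 35286 − 27225 = 8061; nΣv² − (Σv)² = 33210 − 32761 = 449
r = 1323 / √(8061 × 449) = 1323 / 1902.4692 ≈ 0.695

0.695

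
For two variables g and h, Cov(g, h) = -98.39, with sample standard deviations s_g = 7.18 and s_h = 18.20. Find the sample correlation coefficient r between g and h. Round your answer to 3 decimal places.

r = Cov(g,h) / (s_g · s_h) = -98.39 / (7.18 × 18.20)
  = -98.39 / 130.6760 ≈ -0.753

-0.753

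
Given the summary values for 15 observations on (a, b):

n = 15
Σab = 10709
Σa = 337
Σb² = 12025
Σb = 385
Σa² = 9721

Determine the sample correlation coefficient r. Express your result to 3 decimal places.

r = (nΣab − ΣaΣb) / √[(nΣa² − (Σa)²)(nΣb² − (Σb)²)]
Numerator: 15×10709 − 337×385 = 30890
Denominator: √[(145815 − 113569)(180375 − 148225)] = √[32246 × 32150] = 32197.9642
r = 30890 / 32197.9642 ≈ 0.959

0.959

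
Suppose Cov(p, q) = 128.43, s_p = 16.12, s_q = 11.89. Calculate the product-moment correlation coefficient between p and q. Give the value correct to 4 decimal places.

0.6701

r = Cov(p,q) / (s_p · s_q) = 128.43 / (16.12 × 11.89)
  = 128.43 / 191.6668 ≈ 0.6701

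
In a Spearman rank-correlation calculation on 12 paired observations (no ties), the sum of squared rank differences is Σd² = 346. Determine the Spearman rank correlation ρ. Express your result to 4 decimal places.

ρ = 1 − 6Σd² / [n(n²−1)] = 1 − 6×346 / (12×143)
  = 1 − 2076/1716 = 1 − 1.20979 ≈ -0.2098

-0.2098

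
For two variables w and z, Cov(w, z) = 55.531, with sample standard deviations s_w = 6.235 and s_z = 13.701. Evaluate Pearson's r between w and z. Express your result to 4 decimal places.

0.6501

r = Cov(w,z) / (s_w · s_z) = 55.531 / (6.235 × 13.701)
  = 55.531 / 85.4257 ≈ 0.6501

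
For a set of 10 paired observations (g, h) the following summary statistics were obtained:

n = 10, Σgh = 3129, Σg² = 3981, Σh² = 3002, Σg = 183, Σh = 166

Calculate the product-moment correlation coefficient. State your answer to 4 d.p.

0.2311

r = (nΣgh − ΣgΣh) / √[(nΣg² − (Σg)²)(nΣh² − (Σh)²)]
Numerator: 10×3129 − 183×166 = 912
Denominator: √[(39810 − 33489)(30020 − 27556)] = √[6321 × 2464] = 3946.5104
r = 912 / 3946.5104 ≈ 0.2311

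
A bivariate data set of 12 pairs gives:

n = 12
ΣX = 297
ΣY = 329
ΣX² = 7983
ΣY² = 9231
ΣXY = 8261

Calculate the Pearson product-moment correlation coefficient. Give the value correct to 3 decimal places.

r = (nΣXY − ΣXΣY) / √[(nΣX² − (ΣX)²)(nΣY² − (ΣY)²)]
Numerator: 12×8261 − 297×329 = 1419
Denominator: √[(95796 − 88209)(110772 − 108241)] = √[7587 × 2531] = 4382.0882
r = 1419 / 4382.0882 ≈ 0.324

0.324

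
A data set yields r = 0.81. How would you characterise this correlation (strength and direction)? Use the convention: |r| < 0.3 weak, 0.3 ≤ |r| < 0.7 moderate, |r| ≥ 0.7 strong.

strong positive

r = 0.81 > 0 so the relationship is positive.
|r| = 0.81, which falls in the strong range.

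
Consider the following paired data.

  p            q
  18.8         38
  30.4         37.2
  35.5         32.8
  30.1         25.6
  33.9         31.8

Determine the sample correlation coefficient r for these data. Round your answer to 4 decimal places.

-0.4675

n = 5, Σp = 148.7, Σq = 165.4, Σp² = 4593.07, Σq² = 5570.28, Σpq = 4858.26
nΣpq − ΣpΣq = 24291.3 − 24594.98 = -303.68
nΣp² − (Σp)² = 22965.35 − 22111.69 = 853.66; nΣq² − (Σq)² = 27851.4 − 27357.16 = 494.24
r = -303.68 / √(853.66 × 494.24) = -303.68 / 649.5482 ≈ -0.4675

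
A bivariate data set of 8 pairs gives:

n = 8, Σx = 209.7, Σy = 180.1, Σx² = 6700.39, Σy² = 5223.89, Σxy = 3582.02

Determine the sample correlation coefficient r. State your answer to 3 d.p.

r = (nΣxy − ΣxΣy) / √[(nΣx² − (Σx)²)(nΣy² − (Σy)²)]
Numerator: 8×3582.02 − 209.7×180.1 = -9110.81
Denominator: √[(53603.12 − 43974.09)(41791.12 − 32436.01)] = √[9629.03 × 9355.11] = 9491.0819
r = -9110.81 / 9491.0819 ≈ -0.960

-0.960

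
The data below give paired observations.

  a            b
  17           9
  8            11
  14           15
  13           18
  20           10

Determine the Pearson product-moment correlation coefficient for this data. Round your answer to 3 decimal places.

-0.326

n = 5, Σa = 72, Σb = 63, Σa² = 1118, Σb² = 851, Σab = 885
nΣab − ΣaΣb = 4425 − 4536 = -111
nΣa² − (Σa)² = 5590 − 5184 = 406; nΣb² − (Σb)² = 4255 − 3969 = 286
r = -111 / √(406 × 286) = -111 / 340.7580 ≈ -0.326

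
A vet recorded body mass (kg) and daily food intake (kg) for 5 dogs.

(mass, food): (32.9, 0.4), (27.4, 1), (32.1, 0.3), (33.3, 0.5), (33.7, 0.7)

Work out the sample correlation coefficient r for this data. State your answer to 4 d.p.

n = 5, Σx = 159.4, Σy = 2.9, Σx² = 5108.16, Σy² = 1.99, Σxy = 90.43
nΣxy − ΣxΣy = 452.15 − 462.26 = -10.11
nΣx² − (Σx)² = 25540.8 − 25408.36 = 132.44; nΣy² − (Σy)² = 9.95 − 8.41 = 1.54
r = -10.11 / √(132.44 × 1.54) = -10.11 / 14.2814 ≈ -0.7079

-0.7079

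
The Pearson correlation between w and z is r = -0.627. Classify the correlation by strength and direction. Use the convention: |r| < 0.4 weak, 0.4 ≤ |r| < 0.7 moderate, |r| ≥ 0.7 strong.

moderate negative

r = -0.627 < 0 so the relationship is negative.
|r| = 0.627, which falls in the moderate range.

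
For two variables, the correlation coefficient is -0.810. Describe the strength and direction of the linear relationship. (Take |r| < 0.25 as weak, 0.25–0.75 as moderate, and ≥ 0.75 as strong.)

r = -0.810 < 0 so the relationship is negative.
|r| = 0.810, which falls in the strong range.

strong negative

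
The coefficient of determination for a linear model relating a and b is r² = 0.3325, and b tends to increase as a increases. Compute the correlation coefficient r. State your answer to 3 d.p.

|r| = √0.3325 = 0.577
The association is positive, so r = 0.577.

0.577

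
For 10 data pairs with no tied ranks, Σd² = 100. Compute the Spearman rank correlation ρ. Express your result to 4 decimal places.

ρ = 1 − 6Σd² / [n(n²−1)] = 1 − 6×100 / (10×99)
  = 1 − 600/990 = 1 − 0.60606 ≈ 0.3939

0.3939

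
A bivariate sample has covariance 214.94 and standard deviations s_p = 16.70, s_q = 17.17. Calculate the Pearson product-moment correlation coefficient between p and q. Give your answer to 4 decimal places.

0.7496

r = Cov(p,q) / (s_p · s_q) = 214.94 / (16.70 × 17.17)
  = 214.94 / 286.7390 ≈ 0.7496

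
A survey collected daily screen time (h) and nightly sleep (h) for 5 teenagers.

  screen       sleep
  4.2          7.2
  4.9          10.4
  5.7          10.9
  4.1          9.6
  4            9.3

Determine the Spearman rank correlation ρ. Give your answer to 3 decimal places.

0.700

Rank screen: 3, 4, 5, 2, 1
Rank sleep: 1, 4, 5, 3, 2
d = rank(screen) − rank(sleep): 2, 0, 0, -1, -1; Σd² = 6
ρ = 1 − 6Σd² / [n(n²−1)] = 1 − 6×6 / (5×24) = 1 − 36/120 ≈ 0.700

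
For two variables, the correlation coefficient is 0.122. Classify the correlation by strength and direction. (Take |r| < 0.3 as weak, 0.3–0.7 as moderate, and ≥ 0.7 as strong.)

weak positive

r = 0.122 > 0 so the relationship is positive.
|r| = 0.122, which falls in the weak range.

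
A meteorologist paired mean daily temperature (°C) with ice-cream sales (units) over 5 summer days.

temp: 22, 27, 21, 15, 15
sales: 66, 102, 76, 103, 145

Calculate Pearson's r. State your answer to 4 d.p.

-0.5087

n = 5, Σx = 100, Σy = 492, Σx² = 2104, Σy² = 52170, Σxy = 9522
nΣxy − ΣxΣy = 47610 − 49200 = -1590
nΣx² − (Σx)² = 10520 − 10000 = 520; nΣy² − (Σy)² = 260850 − 242064 = 18786
r = -1590 / √(520 × 18786) = -1590 / 3125.4952 ≈ -0.5087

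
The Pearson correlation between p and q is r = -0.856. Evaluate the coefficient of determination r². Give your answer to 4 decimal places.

0.7327

r² = (-0.856)² = 0.7327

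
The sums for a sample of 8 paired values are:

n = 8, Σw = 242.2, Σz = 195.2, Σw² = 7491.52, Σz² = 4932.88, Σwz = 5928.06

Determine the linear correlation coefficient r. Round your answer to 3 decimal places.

r = (nΣwz − ΣwΣz) / √[(nΣw² − (Σw)²)(nΣz² − (Σz)²)]
Numerator: 8×5928.06 − 242.2×195.2 = 147.04
Denominator: √[(59932.16 − 58660.84)(39463.04 − 38103.04)] = √[1271.32 × 1360] = 1314.9126
r = 147.04 / 1314.9126 ≈ 0.112

0.112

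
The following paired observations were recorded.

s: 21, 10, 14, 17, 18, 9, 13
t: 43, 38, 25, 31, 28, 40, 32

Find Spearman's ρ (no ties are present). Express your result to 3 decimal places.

Rank s: 7, 2, 4, 5, 6, 1, 3
Rank t: 7, 5, 1, 3, 2, 6, 4
d = rank(s) − rank(t): 0, -3, 3, 2, 4, -5, -1; Σd² = 64
ρ = 1 − 6Σd² / [n(n²−1)] = 1 − 6×64 / (7×48) = 1 − 384/336 ≈ -0.143

-0.143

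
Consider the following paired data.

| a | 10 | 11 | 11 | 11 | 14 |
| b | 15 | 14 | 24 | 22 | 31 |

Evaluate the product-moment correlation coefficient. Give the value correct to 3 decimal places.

0.841

n = 5, Σa = 57, Σb = 106, Σa² = 659, Σb² = 2442, Σab = 1244
nΣab − ΣaΣb = 6220 − 6042 = 178
nΣa² − (Σa)² = 3295 − 3249 = 46; nΣb² − (Σb)² = 12210 − 11236 = 974
r = 178 / √(46 × 974) = 178 / 211.6696 ≈ 0.841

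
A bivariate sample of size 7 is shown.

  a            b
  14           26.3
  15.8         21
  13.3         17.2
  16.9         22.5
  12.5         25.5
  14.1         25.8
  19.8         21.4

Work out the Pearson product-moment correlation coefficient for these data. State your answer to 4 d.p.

-0.2448

n = 7, Σa = 106.4, Σb = 159.7, Σa² = 1655.24, Σb² = 3708.63, Σab = 2415.26
nΣab − ΣaΣb = 16906.82 − 16992.08 = -85.26
nΣa² − (Σa)² = 11586.68 − 11320.96 = 265.72; nΣb² − (Σb)² = 25960.41 − 25504.09 = 456.32
r = -85.26 / √(265.72 × 456.32) = -85.26 / 348.2145 ≈ -0.2448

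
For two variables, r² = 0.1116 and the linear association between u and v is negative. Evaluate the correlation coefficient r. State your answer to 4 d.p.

-0.3341

|r| = √0.1116 = 0.3341
The association is negative, so r = −0.3341.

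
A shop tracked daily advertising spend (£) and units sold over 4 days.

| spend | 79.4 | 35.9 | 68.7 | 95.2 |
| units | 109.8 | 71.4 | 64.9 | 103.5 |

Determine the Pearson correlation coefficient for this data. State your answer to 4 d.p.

n = 4, Σx = 279.2, Σy = 349.6, Σx² = 21375.9, Σy² = 32078.26, Σxy = 25593.21
nΣxy − ΣxΣy = 102372.84 − 97608.32 = 4764.52
nΣx² − (Σx)² = 85503.6 − 77952.64 = 7550.96; nΣy² − (Σy)² = 128313.04 − 122220.16 = 6092.88
r = 4764.52 / √(7550.96 × 6092.88) = 4764.52 / 6782.8529 ≈ 0.7024

0.7024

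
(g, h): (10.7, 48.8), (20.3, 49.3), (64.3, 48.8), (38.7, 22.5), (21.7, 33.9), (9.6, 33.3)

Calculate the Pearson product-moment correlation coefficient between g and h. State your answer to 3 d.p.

n = 6, Σg = 165.3, Σh = 236.6, Σg² = 6721.81, Σh² = 9957.72, Σgh = 6586.85
nΣgh − ΣgΣh = 39521.1 − 39109.98 = 411.12
nΣg² − (Σg)² = 40330.86 − 27324.09 = 13006.77; nΣh² − (Σh)² = 59746.32 − 55979.56 = 3766.76
r = 411.12 / √(13006.77 × 3766.76) = 411.12 / 6999.5272 ≈ 0.059

0.059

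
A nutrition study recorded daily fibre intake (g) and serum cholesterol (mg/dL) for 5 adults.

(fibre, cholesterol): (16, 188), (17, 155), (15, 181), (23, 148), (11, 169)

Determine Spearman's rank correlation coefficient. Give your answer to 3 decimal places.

-0.600

Rank fibre: 3, 4, 2, 5, 1
Rank cholesterol: 5, 2, 4, 1, 3
d = rank(fibre) − rank(cholesterol): -2, 2, -2, 4, -2; Σd² = 32
ρ = 1 − 6Σd² / [n(n²−1)] = 1 − 6×32 / (5×24) = 1 − 192/120 ≈ -0.600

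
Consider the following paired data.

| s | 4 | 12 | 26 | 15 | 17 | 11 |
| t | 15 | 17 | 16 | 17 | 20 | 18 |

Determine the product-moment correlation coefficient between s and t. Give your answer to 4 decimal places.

0.2199

n = 6, Σs = 85, Σt = 103, Σs² = 1471, Σt² = 1783, Σst = 1473
nΣst − ΣsΣt = 8838 − 8755 = 83
nΣs² − (Σs)² = 8826 − 7225 = 1601; nΣt² − (Σt)² = 10698 − 10609 = 89
r = 83 / √(1601 × 89) = 83 / 377.4772 ≈ 0.2199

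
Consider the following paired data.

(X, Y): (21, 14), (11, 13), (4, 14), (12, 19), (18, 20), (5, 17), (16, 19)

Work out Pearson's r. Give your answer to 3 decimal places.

0.256

n = 7, ΣX = 87, ΣY = 116, ΣX² = 1327, ΣY² = 1972, ΣXY = 1470
nΣXY − ΣXΣY = 10290 − 10092 = 198
nΣX² − (ΣX)² = 9289 − 7569 = 1720; nΣY² − (ΣY)² = 13804 − 13456 = 348
r = 198 / √(1720 × 348) = 198 / 773.6666 ≈ 0.256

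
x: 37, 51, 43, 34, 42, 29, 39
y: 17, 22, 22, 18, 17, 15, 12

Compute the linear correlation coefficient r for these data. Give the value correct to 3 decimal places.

n = 7, Σx = 275, Σy = 123, Σx² = 11101, Σy² = 2239, Σxy = 4926
nΣxy − ΣxΣy = 34482 − 33825 = 657
nΣx² − (Σx)² = 77707 − 75625 = 2082; nΣy² − (Σy)² = 15673 − 15129 = 544
r = 657 / √(2082 × 544) = 657 / 1064.2406 ≈ 0.617

0.617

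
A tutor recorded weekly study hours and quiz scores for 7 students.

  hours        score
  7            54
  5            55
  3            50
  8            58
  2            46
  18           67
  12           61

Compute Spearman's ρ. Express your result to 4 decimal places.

0.9643

Rank hours: 4, 3, 2, 5, 1, 7, 6
Rank score: 3, 4, 2, 5, 1, 7, 6
d = rank(hours) − rank(score): 1, -1, 0, 0, 0, 0, 0; Σd² = 2
ρ = 1 − 6Σd² / [n(n²−1)] = 1 − 6×2 / (7×48) = 1 − 12/336 ≈ 0.9643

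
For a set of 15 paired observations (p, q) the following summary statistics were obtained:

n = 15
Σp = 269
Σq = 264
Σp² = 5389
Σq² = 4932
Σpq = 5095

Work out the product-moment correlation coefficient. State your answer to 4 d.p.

0.8977

r = (nΣpq − ΣpΣq) / √[(nΣp² − (Σp)²)(nΣq² − (Σq)²)]
Numerator: 15×5095 − 269×264 = 5409
Denominator: √[(80835 − 72361)(73980 − 69696)] = √[8474 × 4284] = 6025.1652
r = 5409 / 6025.1652 ≈ 0.8977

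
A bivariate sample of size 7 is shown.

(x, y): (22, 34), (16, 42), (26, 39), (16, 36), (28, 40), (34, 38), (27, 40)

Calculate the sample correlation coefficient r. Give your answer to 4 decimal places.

0.0709

n = 7, Σx = 169, Σy = 269, Σx² = 4341, Σy² = 10381, Σxy = 6502
nΣxy − ΣxΣy = 45514 − 45461 = 53
nΣx² − (Σx)² = 30387 − 28561 = 1826; nΣy² − (Σy)² = 72667 − 72361 = 306
r = 53 / √(1826 × 306) = 53 / 747.4998 ≈ 0.0709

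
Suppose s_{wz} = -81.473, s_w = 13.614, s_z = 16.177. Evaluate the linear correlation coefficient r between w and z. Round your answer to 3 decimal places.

-0.370

r = Cov(w,z) / (s_w · s_z) = -81.473 / (13.614 × 16.177)
  = -81.473 / 220.2337 ≈ -0.370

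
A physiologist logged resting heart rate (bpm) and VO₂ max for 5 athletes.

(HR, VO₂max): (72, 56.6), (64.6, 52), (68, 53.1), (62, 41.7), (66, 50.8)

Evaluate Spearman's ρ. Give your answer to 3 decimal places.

Rank HR: 5, 2, 4, 1, 3
Rank VO₂max: 5, 3, 4, 1, 2
d = rank(HR) − rank(VO₂max): 0, -1, 0, 0, 1; Σd² = 2
ρ = 1 − 6Σd² / [n(n²−1)] = 1 − 6×2 / (5×24) = 1 − 12/120 ≈ 0.900

0.900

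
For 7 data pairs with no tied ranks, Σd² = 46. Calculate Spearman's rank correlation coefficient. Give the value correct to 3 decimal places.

ρ = 1 − 6Σd² / [n(n²−1)] = 1 − 6×46 / (7×48)
  = 1 − 276/336 = 1 − 0.8214 ≈ 0.179

0.179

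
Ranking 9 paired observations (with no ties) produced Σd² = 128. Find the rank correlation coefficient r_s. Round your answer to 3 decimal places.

ρ = 1 − 6Σd² / [n(n²−1)] = 1 − 6×128 / (9×80)
  = 1 − 768/720 = 1 − 1.0667 ≈ -0.067

-0.067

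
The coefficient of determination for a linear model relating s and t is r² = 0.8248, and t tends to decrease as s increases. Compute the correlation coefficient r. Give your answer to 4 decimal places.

|r| = √0.8248 = 0.9082
The association is negative, so r = −0.9082.

-0.9082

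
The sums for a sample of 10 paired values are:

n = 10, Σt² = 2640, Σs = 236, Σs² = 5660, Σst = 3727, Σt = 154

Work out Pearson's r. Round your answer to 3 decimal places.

0.594

r = (nΣst − ΣsΣt) / √[(nΣs² − (Σs)²)(nΣt² − (Σt)²)]
Numerator: 10×3727 − 236×154 = 926
Denominator: √[(56600 − 55696)(26400 − 23716)] = √[904 × 2684] = 1557.6701
r = 926 / 1557.6701 ≈ 0.594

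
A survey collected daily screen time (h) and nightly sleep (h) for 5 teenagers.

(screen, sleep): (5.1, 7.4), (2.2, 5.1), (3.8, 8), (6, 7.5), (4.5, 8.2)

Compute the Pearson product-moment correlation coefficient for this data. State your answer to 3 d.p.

n = 5, Σx = 21.6, Σy = 36.2, Σx² = 101.54, Σy² = 268.26, Σxy = 161.26
nΣxy − ΣxΣy = 806.3 − 781.92 = 24.38
nΣx² − (Σx)² = 507.7 − 466.56 = 41.14; nΣy² − (Σy)² = 1341.3 − 1310.44 = 30.86
r = 24.38 / √(41.14 × 30.86) = 24.38 / 35.6312 ≈ 0.684

0.684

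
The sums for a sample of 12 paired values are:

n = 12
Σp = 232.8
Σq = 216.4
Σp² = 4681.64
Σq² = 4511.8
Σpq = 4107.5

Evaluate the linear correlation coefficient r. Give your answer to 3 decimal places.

-0.286

r = (nΣpq − ΣpΣq) / √[(nΣp² − (Σp)²)(nΣq² − (Σq)²)]
Numerator: 12×4107.5 − 232.8×216.4 = -1087.92
Denominator: √[(56179.68 − 54195.84)(54141.6 − 46828.96)] = √[1983.84 × 7312.64] = 3808.8197
r = -1087.92 / 3808.8197 ≈ -0.286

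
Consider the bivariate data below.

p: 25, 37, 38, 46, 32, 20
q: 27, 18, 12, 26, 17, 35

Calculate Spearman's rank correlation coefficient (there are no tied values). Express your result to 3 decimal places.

Rank p: 2, 4, 5, 6, 3, 1
Rank q: 5, 3, 1, 4, 2, 6
d = rank(p) − rank(q): -3, 1, 4, 2, 1, -5; Σd² = 56
ρ = 1 − 6Σd² / [n(n²−1)] = 1 − 6×56 / (6×35) = 1 − 336/210 ≈ -0.600

-0.600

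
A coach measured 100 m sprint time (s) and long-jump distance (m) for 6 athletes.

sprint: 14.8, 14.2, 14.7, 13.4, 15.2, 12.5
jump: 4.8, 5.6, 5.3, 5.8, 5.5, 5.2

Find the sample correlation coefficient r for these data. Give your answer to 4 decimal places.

n = 6, Σx = 84.8, Σy = 32.2, Σx² = 1203.62, Σy² = 173.42, Σxy = 454.79
nΣxy − ΣxΣy = 2728.74 − 2730.56 = -1.82
nΣx² − (Σx)² = 7221.72 − 7191.04 = 30.68; nΣy² − (Σy)² = 1040.52 − 1036.84 = 3.68
r = -1.82 / √(30.68 × 3.68) = -1.82 / 10.6256 ≈ -0.1713

-0.1713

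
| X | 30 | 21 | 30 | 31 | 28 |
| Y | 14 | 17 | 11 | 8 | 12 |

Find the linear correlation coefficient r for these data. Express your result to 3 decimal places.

-0.824

n = 5, ΣX = 140, ΣY = 62, ΣX² = 3986, ΣY² = 814, ΣXY = 1691
nΣXY − ΣXΣY = 8455 − 8680 = -225
nΣX² − (ΣX)² = 19930 − 19600 = 330; nΣY² − (ΣY)² = 4070 − 3844 = 226
r = -225 / √(330 × 226) = -225 / 273.0934 ≈ -0.824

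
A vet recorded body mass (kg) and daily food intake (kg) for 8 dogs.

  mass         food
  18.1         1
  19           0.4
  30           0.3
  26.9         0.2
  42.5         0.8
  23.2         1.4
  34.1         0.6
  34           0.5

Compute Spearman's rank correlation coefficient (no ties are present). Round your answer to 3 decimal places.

Rank mass: 1, 2, 5, 4, 8, 3, 7, 6
Rank food: 7, 3, 2, 1, 6, 8, 5, 4
d = rank(mass) − rank(food): -6, -1, 3, 3, 2, -5, 2, 2; Σd² = 92
ρ = 1 − 6Σd² / [n(n²−1)] = 1 − 6×92 / (8×63) = 1 − 552/504 ≈ -0.095

-0.095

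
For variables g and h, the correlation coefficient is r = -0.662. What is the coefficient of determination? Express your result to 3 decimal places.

r² = (-0.662)² = 0.438

0.438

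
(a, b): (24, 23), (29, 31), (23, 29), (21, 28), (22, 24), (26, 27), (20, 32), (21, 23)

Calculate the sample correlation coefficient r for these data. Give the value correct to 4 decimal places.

0.1851

n = 8, Σa = 186, Σb = 217, Σa² = 4388, Σb² = 5973, Σab = 5059
nΣab − ΣaΣb = 40472 − 40362 = 110
nΣa² − (Σa)² = 35104 − 34596 = 508; nΣb² − (Σb)² = 47784 − 47089 = 695
r = 110 / √(508 × 695) = 110 / 594.1885 ≈ 0.1851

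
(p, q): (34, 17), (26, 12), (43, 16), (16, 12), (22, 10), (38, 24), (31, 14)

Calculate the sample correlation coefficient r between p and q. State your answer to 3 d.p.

0.711

n = 7, Σp = 210, Σq = 105, Σp² = 6826, Σq² = 1705, Σpq = 3336
nΣpq − ΣpΣq = 23352 − 22050 = 1302
nΣp² − (Σp)² = 47782 − 44100 = 3682; nΣq² − (Σq)² = 11935 − 11025 = 910
r = 1302 / √(3682 × 910) = 1302 / 1830.4699 ≈ 0.711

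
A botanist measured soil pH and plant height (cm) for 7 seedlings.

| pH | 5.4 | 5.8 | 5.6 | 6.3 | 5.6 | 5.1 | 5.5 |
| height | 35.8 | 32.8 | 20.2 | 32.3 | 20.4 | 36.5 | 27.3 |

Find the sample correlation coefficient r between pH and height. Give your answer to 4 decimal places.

n = 7, Σx = 39.3, Σy = 205.3, Σx² = 221.47, Σy² = 6302.51, Σxy = 1150.71
nΣxy − ΣxΣy = 8054.97 − 8068.29 = -13.32
nΣx² − (Σx)² = 1550.29 − 1544.49 = 5.8; nΣy² − (Σy)² = 44117.57 − 42148.09 = 1969.48
r = -13.32 / √(5.8 × 1969.48) = -13.32 / 106.8784 ≈ -0.1246

-0.1246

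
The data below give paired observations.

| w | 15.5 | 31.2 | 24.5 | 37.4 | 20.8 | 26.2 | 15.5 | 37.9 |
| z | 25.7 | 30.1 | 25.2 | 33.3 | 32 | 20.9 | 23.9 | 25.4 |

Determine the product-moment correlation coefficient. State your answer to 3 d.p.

0.341

n = 8, Σw = 209, Σz = 216.5, Σw² = 6008.44, Σz² = 5987.61, Σwz = 5746.58
nΣwz − ΣwΣz = 45972.64 − 45248.5 = 724.14
nΣw² − (Σw)² = 48067.52 − 43681 = 4386.52; nΣz² − (Σz)² = 47900.88 − 46872.25 = 1028.63
r = 724.14 / √(4386.52 × 1028.63) = 724.14 / 2124.1719 ≈ 0.341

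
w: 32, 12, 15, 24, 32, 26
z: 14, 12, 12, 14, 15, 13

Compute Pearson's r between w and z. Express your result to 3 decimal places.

0.901

n = 6, Σw = 141, Σz = 80, Σw² = 3669, Σz² = 1074, Σwz = 1926
nΣwz − ΣwΣz = 11556 − 11280 = 276
nΣw² − (Σw)² = 22014 − 19881 = 2133; nΣz² − (Σz)² = 6444 − 6400 = 44
r = 276 / √(2133 × 44) = 276 / 306.3527 ≈ 0.901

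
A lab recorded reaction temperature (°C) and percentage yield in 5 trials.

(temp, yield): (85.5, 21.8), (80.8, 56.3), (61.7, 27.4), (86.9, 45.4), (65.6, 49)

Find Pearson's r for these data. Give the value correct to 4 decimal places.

0.0740

n = 5, Σx = 380.5, Σy = 199.9, Σx² = 29500.75, Σy² = 8857.85, Σxy = 15263.18
nΣxy − ΣxΣy = 76315.9 − 76061.95 = 253.95
nΣx² − (Σx)² = 147503.75 − 144780.25 = 2723.5; nΣy² − (Σy)² = 44289.25 − 39960.01 = 4329.24
r = 253.95 / √(2723.5 × 4329.24) = 253.95 / 3433.7567 ≈ 0.0740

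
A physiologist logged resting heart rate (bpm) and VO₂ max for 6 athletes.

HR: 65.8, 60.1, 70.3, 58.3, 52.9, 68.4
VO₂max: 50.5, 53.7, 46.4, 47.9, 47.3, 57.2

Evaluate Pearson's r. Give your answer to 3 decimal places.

0.295

n = 6, Σx = 375.8, Σy = 303, Σx² = 23759.6, Σy² = 15390.44, Σxy = 19019.41
nΣxy − ΣxΣy = 114116.46 − 113867.4 = 249.06
nΣx² − (Σx)² = 142557.6 − 141225.64 = 1331.96; nΣy² − (Σy)² = 92342.64 − 91809 = 533.64
r = 249.06 / √(1331.96 × 533.64) = 249.06 / 843.0819 ≈ 0.295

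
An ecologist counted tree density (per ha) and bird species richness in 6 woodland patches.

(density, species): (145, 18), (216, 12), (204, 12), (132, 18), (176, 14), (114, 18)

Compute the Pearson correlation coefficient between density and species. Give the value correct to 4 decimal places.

n = 6, Σx = 987, Σy = 92, Σx² = 170693, Σy² = 1456, Σxy = 14542
nΣxy − ΣxΣy = 87252 − 90804 = -3552
nΣx² − (Σx)² = 1024158 − 974169 = 49989; nΣy² − (Σy)² = 8736 − 8464 = 272
r = -3552 / √(49989 × 272) = -3552 / 3687.4121 ≈ -0.9633

-0.9633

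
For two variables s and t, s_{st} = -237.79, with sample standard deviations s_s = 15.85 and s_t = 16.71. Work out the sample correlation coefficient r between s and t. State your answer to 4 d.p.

-0.8978

r = Cov(s,t) / (s_s · s_t) = -237.79 / (15.85 × 16.71)
  = -237.79 / 264.8535 ≈ -0.8978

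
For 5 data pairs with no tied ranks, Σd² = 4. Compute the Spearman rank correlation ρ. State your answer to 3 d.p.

ρ = 1 − 6Σd² / [n(n²−1)] = 1 − 6×4 / (5×24)
  = 1 − 24/120 = 1 − 0.2000 ≈ 0.800

0.800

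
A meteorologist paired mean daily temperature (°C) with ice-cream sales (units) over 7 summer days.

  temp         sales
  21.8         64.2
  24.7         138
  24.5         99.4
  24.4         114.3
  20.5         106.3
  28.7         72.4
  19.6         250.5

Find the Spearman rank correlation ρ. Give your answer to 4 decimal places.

-0.3214

Rank temp: 3, 6, 5, 4, 2, 7, 1
Rank sales: 1, 6, 3, 5, 4, 2, 7
d = rank(temp) − rank(sales): 2, 0, 2, -1, -2, 5, -6; Σd² = 74
ρ = 1 − 6Σd² / [n(n²−1)] = 1 − 6×74 / (7×48) = 1 − 444/336 ≈ -0.3214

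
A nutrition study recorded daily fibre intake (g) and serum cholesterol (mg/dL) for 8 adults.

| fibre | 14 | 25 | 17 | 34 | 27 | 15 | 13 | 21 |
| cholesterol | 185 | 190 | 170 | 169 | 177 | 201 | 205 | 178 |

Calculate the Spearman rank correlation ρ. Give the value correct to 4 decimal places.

-0.7143

Rank fibre: 2, 6, 4, 8, 7, 3, 1, 5
Rank cholesterol: 5, 6, 2, 1, 3, 7, 8, 4
d = rank(fibre) − rank(cholesterol): -3, 0, 2, 7, 4, -4, -7, 1; Σd² = 144
ρ = 1 − 6Σd² / [n(n²−1)] = 1 − 6×144 / (8×63) = 1 − 864/504 ≈ -0.7143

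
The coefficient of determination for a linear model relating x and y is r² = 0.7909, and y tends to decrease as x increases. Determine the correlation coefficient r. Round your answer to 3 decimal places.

|r| = √0.7909 = 0.889
The association is negative, so r = −0.889.

-0.889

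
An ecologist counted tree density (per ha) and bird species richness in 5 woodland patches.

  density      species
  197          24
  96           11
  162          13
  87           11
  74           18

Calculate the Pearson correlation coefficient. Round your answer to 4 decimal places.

n = 5, Σx = 616, Σy = 77, Σx² = 87314, Σy² = 1311, Σxy = 10179
nΣxy − ΣxΣy = 50895 − 47432 = 3463
nΣx² − (Σx)² = 436570 − 379456 = 57114; nΣy² − (Σy)² = 6555 − 5929 = 626
r = 3463 / √(57114 × 626) = 3463 / 5979.4117 ≈ 0.5792

0.5792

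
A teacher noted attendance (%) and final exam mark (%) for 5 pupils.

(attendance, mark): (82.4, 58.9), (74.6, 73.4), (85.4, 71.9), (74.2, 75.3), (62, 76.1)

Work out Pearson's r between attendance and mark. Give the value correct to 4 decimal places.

n = 5, Σx = 378.6, Σy = 355.6, Σx² = 28997.72, Σy² = 25487.68, Σxy = 26774.72
nΣxy − ΣxΣy = 133873.6 − 134630.16 = -756.56
nΣx² − (Σx)² = 144988.6 − 143337.96 = 1650.64; nΣy² − (Σy)² = 127438.4 − 126451.36 = 987.04
r = -756.56 / √(1650.64 × 987.04) = -756.56 / 1276.4199 ≈ -0.5927

-0.5927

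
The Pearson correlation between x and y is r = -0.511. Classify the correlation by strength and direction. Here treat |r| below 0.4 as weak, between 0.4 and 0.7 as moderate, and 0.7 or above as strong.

moderate negative

r = -0.511 < 0 so the relationship is negative.
|r| = 0.511, which falls in the moderate range.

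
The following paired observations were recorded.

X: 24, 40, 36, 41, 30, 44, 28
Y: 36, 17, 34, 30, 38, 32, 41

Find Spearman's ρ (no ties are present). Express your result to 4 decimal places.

Rank X: 1, 5, 4, 6, 3, 7, 2
Rank Y: 5, 1, 4, 2, 6, 3, 7
d = rank(X) − rank(Y): -4, 4, 0, 4, -3, 4, -5; Σd² = 98
ρ = 1 − 6Σd² / [n(n²−1)] = 1 − 6×98 / (7×48) = 1 − 588/336 ≈ -0.7500

-0.7500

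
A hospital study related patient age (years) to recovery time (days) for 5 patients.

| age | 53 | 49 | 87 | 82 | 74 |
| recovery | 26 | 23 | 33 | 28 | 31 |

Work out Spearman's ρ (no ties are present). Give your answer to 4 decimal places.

Rank age: 2, 1, 5, 4, 3
Rank recovery: 2, 1, 5, 3, 4
d = rank(age) − rank(recovery): 0, 0, 0, 1, -1; Σd² = 2
ρ = 1 − 6Σd² / [n(n²−1)] = 1 − 6×2 / (5×24) = 1 − 12/120 ≈ 0.9000

0.9000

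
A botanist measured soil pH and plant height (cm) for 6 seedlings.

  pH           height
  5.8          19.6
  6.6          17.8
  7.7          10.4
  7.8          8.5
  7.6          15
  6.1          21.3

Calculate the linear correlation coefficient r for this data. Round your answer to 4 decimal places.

-0.9127

n = 6, Σx = 41.6, Σy = 92.6, Σx² = 292.3, Σy² = 1560.1, Σxy = 621.47
nΣxy − ΣxΣy = 3728.82 − 3852.16 = -123.34
nΣx² − (Σx)² = 1753.8 − 1730.56 = 23.24; nΣy² − (Σy)² = 9360.6 − 8574.76 = 785.84
r = -123.34 / √(23.24 × 785.84) = -123.34 / 135.1404 ≈ -0.9127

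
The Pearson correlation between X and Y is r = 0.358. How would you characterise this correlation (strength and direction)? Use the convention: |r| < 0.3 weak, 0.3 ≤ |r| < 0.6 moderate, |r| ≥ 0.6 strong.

r = 0.358 > 0 so the relationship is positive.
|r| = 0.358, which falls in the moderate range.

moderate positive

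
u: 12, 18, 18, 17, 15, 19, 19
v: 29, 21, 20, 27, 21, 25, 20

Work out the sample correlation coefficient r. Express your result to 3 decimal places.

n = 7, Σu = 118, Σv = 163, Σu² = 2028, Σv² = 3877, Σuv = 2715
nΣuv − ΣuΣv = 19005 − 19234 = -229
nΣu² − (Σu)² = 14196 − 13924 = 272; nΣv² − (Σv)² = 27139 − 26569 = 570
r = -229 / √(272 × 570) = -229 / 393.7512 ≈ -0.582

-0.582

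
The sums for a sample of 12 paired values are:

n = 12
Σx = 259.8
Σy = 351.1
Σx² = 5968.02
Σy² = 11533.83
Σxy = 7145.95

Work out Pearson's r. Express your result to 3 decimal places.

-0.692

r = (nΣxy − ΣxΣy) / √[(nΣx² − (Σx)²)(nΣy² − (Σy)²)]
Numerator: 12×7145.95 − 259.8×351.1 = -5464.38
Denominator: √[(71616.24 − 67496.04)(138405.96 − 123271.21)] = √[4120.2 × 15134.75] = 7896.7206
r = -5464.38 / 7896.7206 ≈ -0.692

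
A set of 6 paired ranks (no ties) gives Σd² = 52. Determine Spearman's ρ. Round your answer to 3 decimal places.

-0.486

ρ = 1 − 6Σd² / [n(n²−1)] = 1 − 6×52 / (6×35)
  = 1 − 312/210 = 1 − 1.4857 ≈ -0.486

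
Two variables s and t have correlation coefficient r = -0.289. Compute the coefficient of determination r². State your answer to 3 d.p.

0.084

r² = (-0.289)² = 0.084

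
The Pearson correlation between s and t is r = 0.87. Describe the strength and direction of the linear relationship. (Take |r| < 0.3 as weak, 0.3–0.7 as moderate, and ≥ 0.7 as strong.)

strong positive

r = 0.87 > 0 so the relationship is positive.
|r| = 0.87, which falls in the strong range.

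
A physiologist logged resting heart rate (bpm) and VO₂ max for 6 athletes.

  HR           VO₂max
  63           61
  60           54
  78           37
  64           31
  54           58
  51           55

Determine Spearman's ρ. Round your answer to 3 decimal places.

Rank HR: 4, 3, 6, 5, 2, 1
Rank VO₂max: 6, 3, 2, 1, 5, 4
d = rank(HR) − rank(VO₂max): -2, 0, 4, 4, -3, -3; Σd² = 54
ρ = 1 − 6Σd² / [n(n²−1)] = 1 − 6×54 / (6×35) = 1 − 324/210 ≈ -0.543

-0.543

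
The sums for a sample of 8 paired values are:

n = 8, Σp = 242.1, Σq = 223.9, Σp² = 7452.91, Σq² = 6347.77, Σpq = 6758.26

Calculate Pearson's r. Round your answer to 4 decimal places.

r = (nΣpq − ΣpΣq) / √[(nΣp² − (Σp)²)(nΣq² − (Σq)²)]
Numerator: 8×6758.26 − 242.1×223.9 = -140.11
Denominator: √[(59623.28 − 58612.41)(50782.16 − 50131.21)] = √[1010.87 × 650.95] = 811.1879
r = -140.11 / 811.1879 ≈ -0.1727

-0.1727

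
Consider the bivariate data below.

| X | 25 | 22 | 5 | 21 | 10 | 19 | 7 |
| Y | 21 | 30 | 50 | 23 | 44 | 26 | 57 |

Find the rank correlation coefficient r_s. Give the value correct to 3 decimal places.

Rank X: 7, 6, 1, 5, 3, 4, 2
Rank Y: 1, 4, 6, 2, 5, 3, 7
d = rank(X) − rank(Y): 6, 2, -5, 3, -2, 1, -5; Σd² = 104
ρ = 1 − 6Σd² / [n(n²−1)] = 1 − 6×104 / (7×48) = 1 − 624/336 ≈ -0.857

-0.857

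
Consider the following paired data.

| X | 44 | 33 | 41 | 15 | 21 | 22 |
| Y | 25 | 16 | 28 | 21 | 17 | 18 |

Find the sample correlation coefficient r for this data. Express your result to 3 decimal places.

n = 6, ΣX = 176, ΣY = 125, ΣX² = 5856, ΣY² = 2719, ΣXY = 3844
nΣXY − ΣXΣY = 23064 − 22000 = 1064
nΣX² − (ΣX)² = 35136 − 30976 = 4160; nΣY² − (ΣY)² = 16314 − 15625 = 689
r = 1064 / √(4160 × 689) = 1064 / 1692.9973 ≈ 0.628

0.628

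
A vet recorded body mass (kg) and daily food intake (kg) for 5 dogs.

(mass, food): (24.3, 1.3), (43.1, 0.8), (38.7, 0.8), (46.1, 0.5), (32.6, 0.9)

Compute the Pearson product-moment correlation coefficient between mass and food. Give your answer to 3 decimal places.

n = 5, Σx = 184.8, Σy = 4.3, Σx² = 7133.76, Σy² = 4.03, Σxy = 149.42
nΣxy − ΣxΣy = 747.1 − 794.64 = -47.54
nΣx² − (Σx)² = 35668.8 − 34151.04 = 1517.76; nΣy² − (Σy)² = 20.15 − 18.49 = 1.66
r = -47.54 / √(1517.76 × 1.66) = -47.54 / 50.1944 ≈ -0.947

-0.947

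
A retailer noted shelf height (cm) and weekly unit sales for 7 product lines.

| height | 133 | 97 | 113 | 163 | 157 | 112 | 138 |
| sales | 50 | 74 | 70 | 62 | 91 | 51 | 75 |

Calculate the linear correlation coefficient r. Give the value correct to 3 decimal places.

n = 7, Σx = 913, Σy = 473, Σx² = 122673, Σy² = 33227, Σxy = 62193
nΣxy − ΣxΣy = 435351 − 431849 = 3502
nΣx² − (Σx)² = 858711 − 833569 = 25142; nΣy² − (Σy)² = 232589 − 223729 = 8860
r = 3502 / √(25142 × 8860) = 3502 / 14925.0836 ≈ 0.235

0.235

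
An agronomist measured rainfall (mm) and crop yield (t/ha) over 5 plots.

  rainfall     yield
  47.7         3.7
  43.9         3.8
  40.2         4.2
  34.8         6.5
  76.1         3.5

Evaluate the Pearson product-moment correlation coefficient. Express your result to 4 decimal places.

n = 5, Σx = 242.7, Σy = 21.7, Σx² = 12820.79, Σy² = 100.27, Σxy = 1004.7
nΣxy − ΣxΣy = 5023.5 − 5266.59 = -243.09
nΣx² − (Σx)² = 64103.95 − 58903.29 = 5200.66; nΣy² − (Σy)² = 501.35 − 470.89 = 30.46
r = -243.09 / √(5200.66 × 30.46) = -243.09 / 398.0102 ≈ -0.6108

-0.6108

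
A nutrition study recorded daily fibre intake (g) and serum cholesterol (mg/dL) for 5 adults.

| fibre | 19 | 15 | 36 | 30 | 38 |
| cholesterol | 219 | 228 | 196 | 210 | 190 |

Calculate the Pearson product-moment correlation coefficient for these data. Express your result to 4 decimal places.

n = 5, Σx = 138, Σy = 1043, Σx² = 4226, Σy² = 218561, Σxy = 28157
nΣxy − ΣxΣy = 140785 − 143934 = -3149
nΣx² − (Σx)² = 21130 − 19044 = 2086; nΣy² − (Σy)² = 1092805 − 1087849 = 4956
r = -3149 / √(2086 × 4956) = -3149 / 3215.3096 ≈ -0.9794

-0.9794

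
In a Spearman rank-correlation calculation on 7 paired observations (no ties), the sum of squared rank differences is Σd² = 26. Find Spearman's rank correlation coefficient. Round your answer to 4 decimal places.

0.5357

ρ = 1 − 6Σd² / [n(n²−1)] = 1 − 6×26 / (7×48)
  = 1 − 156/336 = 1 − 0.46429 ≈ 0.5357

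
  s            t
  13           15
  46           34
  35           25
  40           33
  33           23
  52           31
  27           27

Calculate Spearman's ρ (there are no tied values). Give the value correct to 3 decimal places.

Rank s: 1, 6, 4, 5, 3, 7, 2
Rank t: 1, 7, 3, 6, 2, 5, 4
d = rank(s) − rank(t): 0, -1, 1, -1, 1, 2, -2; Σd² = 12
ρ = 1 − 6Σd² / [n(n²−1)] = 1 − 6×12 / (7×48) = 1 − 72/336 ≈ 0.786

0.786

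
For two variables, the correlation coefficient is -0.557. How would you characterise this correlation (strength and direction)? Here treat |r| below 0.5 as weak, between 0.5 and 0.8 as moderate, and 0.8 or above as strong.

moderate negative

r = -0.557 < 0 so the relationship is negative.
|r| = 0.557, which falls in the moderate range.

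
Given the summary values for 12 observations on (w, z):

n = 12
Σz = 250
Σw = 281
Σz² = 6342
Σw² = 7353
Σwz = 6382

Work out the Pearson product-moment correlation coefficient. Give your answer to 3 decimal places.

r = (nΣwz − ΣwΣz) / √[(nΣw² − (Σw)²)(nΣz² − (Σz)²)]
Numerator: 12×6382 − 281×250 = 6334
Denominator: √[(88236 − 78961)(76104 − 62500)] = √[9275 × 13604] = 11232.8581
r = 6334 / 11232.8581 ≈ 0.564

0.564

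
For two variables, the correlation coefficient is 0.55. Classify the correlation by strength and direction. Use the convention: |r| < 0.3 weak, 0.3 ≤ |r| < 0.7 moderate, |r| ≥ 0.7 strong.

r = 0.55 > 0 so the relationship is positive.
|r| = 0.55, which falls in the moderate range.

moderate positive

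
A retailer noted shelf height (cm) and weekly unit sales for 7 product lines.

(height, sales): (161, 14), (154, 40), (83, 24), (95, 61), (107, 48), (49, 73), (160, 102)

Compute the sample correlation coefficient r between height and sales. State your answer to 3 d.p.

n = 7, Σx = 809, Σy = 362, Σx² = 105001, Σy² = 24130, Σxy = 41234
nΣxy − ΣxΣy = 288638 − 292858 = -4220
nΣx² − (Σx)² = 735007 − 654481 = 80526; nΣy² − (Σy)² = 168910 − 131044 = 37866
r = -4220 / √(80526 × 37866) = -4220 / 55219.5393 ≈ -0.076

-0.076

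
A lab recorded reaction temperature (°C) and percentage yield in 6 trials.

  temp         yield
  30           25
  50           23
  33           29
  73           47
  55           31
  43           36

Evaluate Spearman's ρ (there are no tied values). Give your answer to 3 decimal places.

Rank temp: 1, 4, 2, 6, 5, 3
Rank yield: 2, 1, 3, 6, 4, 5
d = rank(temp) − rank(yield): -1, 3, -1, 0, 1, -2; Σd² = 16
ρ = 1 − 6Σd² / [n(n²−1)] = 1 − 6×16 / (6×35) = 1 − 96/210 ≈ 0.543

0.543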